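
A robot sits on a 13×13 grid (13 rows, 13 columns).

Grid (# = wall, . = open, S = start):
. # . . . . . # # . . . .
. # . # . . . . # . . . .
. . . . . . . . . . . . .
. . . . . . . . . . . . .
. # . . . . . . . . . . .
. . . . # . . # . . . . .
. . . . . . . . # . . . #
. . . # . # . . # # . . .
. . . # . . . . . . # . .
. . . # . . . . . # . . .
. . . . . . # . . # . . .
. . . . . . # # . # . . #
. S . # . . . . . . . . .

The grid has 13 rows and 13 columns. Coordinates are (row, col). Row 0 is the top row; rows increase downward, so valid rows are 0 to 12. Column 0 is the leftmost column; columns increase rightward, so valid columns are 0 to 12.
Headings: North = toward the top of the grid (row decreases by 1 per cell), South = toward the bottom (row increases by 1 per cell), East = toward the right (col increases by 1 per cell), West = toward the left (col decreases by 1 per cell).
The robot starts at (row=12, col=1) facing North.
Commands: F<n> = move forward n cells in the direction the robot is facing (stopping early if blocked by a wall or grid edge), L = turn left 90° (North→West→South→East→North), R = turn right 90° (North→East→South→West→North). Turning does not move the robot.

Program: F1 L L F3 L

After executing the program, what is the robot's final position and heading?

Start: (row=12, col=1), facing North
  F1: move forward 1, now at (row=11, col=1)
  L: turn left, now facing West
  L: turn left, now facing South
  F3: move forward 1/3 (blocked), now at (row=12, col=1)
  L: turn left, now facing East
Final: (row=12, col=1), facing East

Answer: Final position: (row=12, col=1), facing East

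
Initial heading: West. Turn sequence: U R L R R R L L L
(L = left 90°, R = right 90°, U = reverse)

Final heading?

Answer: Final heading: East

Derivation:
Start: West
  U (U-turn (180°)) -> East
  R (right (90° clockwise)) -> South
  L (left (90° counter-clockwise)) -> East
  R (right (90° clockwise)) -> South
  R (right (90° clockwise)) -> West
  R (right (90° clockwise)) -> North
  L (left (90° counter-clockwise)) -> West
  L (left (90° counter-clockwise)) -> South
  L (left (90° counter-clockwise)) -> East
Final: East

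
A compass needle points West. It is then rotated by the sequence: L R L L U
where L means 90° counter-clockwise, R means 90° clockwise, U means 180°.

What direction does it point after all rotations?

Start: West
  L (left (90° counter-clockwise)) -> South
  R (right (90° clockwise)) -> West
  L (left (90° counter-clockwise)) -> South
  L (left (90° counter-clockwise)) -> East
  U (U-turn (180°)) -> West
Final: West

Answer: Final heading: West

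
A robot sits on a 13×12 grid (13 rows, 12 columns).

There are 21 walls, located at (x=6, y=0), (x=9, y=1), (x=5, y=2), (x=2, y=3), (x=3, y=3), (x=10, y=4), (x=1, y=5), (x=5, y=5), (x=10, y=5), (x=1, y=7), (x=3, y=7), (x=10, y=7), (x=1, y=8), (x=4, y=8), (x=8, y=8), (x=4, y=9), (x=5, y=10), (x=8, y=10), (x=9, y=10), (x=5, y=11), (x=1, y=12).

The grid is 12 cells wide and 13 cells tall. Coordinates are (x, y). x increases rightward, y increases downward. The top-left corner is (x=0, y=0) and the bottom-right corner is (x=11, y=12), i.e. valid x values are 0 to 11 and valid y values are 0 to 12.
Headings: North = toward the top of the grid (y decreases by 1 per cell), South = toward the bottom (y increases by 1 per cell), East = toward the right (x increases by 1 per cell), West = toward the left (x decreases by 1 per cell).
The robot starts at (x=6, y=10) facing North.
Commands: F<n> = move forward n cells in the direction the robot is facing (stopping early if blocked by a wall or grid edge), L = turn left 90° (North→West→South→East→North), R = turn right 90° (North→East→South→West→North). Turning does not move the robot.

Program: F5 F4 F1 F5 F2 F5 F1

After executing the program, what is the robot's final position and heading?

Answer: Final position: (x=6, y=1), facing North

Derivation:
Start: (x=6, y=10), facing North
  F5: move forward 5, now at (x=6, y=5)
  F4: move forward 4, now at (x=6, y=1)
  F1: move forward 0/1 (blocked), now at (x=6, y=1)
  F5: move forward 0/5 (blocked), now at (x=6, y=1)
  F2: move forward 0/2 (blocked), now at (x=6, y=1)
  F5: move forward 0/5 (blocked), now at (x=6, y=1)
  F1: move forward 0/1 (blocked), now at (x=6, y=1)
Final: (x=6, y=1), facing North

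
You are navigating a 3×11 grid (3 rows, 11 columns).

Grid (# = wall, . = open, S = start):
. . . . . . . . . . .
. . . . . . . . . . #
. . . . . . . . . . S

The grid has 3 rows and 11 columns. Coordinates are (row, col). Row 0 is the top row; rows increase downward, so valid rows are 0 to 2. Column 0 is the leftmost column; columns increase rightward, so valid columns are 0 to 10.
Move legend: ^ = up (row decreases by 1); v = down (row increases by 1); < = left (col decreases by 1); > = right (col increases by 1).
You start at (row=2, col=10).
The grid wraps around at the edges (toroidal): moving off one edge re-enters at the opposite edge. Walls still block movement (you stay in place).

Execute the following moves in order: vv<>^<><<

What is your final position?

Answer: Final position: (row=2, col=8)

Derivation:
Start: (row=2, col=10)
  v (down): (row=2, col=10) -> (row=0, col=10)
  v (down): blocked, stay at (row=0, col=10)
  < (left): (row=0, col=10) -> (row=0, col=9)
  > (right): (row=0, col=9) -> (row=0, col=10)
  ^ (up): (row=0, col=10) -> (row=2, col=10)
  < (left): (row=2, col=10) -> (row=2, col=9)
  > (right): (row=2, col=9) -> (row=2, col=10)
  < (left): (row=2, col=10) -> (row=2, col=9)
  < (left): (row=2, col=9) -> (row=2, col=8)
Final: (row=2, col=8)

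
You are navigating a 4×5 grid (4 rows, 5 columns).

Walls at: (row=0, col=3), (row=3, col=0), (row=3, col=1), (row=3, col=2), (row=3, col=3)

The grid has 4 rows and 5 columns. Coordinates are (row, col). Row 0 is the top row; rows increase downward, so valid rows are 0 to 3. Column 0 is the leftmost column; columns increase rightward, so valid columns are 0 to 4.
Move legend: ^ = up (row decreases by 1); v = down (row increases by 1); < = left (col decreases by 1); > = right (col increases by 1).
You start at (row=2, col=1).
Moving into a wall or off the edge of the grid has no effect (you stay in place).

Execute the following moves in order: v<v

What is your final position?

Answer: Final position: (row=2, col=0)

Derivation:
Start: (row=2, col=1)
  v (down): blocked, stay at (row=2, col=1)
  < (left): (row=2, col=1) -> (row=2, col=0)
  v (down): blocked, stay at (row=2, col=0)
Final: (row=2, col=0)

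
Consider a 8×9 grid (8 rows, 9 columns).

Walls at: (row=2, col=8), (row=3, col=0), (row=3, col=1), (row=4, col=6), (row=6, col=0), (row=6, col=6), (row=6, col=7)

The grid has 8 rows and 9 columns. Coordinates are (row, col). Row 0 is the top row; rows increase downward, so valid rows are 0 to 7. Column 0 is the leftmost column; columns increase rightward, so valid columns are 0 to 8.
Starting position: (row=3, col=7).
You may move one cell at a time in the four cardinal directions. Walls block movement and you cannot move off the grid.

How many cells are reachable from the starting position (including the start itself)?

BFS flood-fill from (row=3, col=7):
  Distance 0: (row=3, col=7)
  Distance 1: (row=2, col=7), (row=3, col=6), (row=3, col=8), (row=4, col=7)
  Distance 2: (row=1, col=7), (row=2, col=6), (row=3, col=5), (row=4, col=8), (row=5, col=7)
  Distance 3: (row=0, col=7), (row=1, col=6), (row=1, col=8), (row=2, col=5), (row=3, col=4), (row=4, col=5), (row=5, col=6), (row=5, col=8)
  Distance 4: (row=0, col=6), (row=0, col=8), (row=1, col=5), (row=2, col=4), (row=3, col=3), (row=4, col=4), (row=5, col=5), (row=6, col=8)
  Distance 5: (row=0, col=5), (row=1, col=4), (row=2, col=3), (row=3, col=2), (row=4, col=3), (row=5, col=4), (row=6, col=5), (row=7, col=8)
  Distance 6: (row=0, col=4), (row=1, col=3), (row=2, col=2), (row=4, col=2), (row=5, col=3), (row=6, col=4), (row=7, col=5), (row=7, col=7)
  Distance 7: (row=0, col=3), (row=1, col=2), (row=2, col=1), (row=4, col=1), (row=5, col=2), (row=6, col=3), (row=7, col=4), (row=7, col=6)
  Distance 8: (row=0, col=2), (row=1, col=1), (row=2, col=0), (row=4, col=0), (row=5, col=1), (row=6, col=2), (row=7, col=3)
  Distance 9: (row=0, col=1), (row=1, col=0), (row=5, col=0), (row=6, col=1), (row=7, col=2)
  Distance 10: (row=0, col=0), (row=7, col=1)
  Distance 11: (row=7, col=0)
Total reachable: 65 (grid has 65 open cells total)

Answer: Reachable cells: 65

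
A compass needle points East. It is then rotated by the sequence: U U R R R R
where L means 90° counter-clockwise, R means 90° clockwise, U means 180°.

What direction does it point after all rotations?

Answer: Final heading: East

Derivation:
Start: East
  U (U-turn (180°)) -> West
  U (U-turn (180°)) -> East
  R (right (90° clockwise)) -> South
  R (right (90° clockwise)) -> West
  R (right (90° clockwise)) -> North
  R (right (90° clockwise)) -> East
Final: East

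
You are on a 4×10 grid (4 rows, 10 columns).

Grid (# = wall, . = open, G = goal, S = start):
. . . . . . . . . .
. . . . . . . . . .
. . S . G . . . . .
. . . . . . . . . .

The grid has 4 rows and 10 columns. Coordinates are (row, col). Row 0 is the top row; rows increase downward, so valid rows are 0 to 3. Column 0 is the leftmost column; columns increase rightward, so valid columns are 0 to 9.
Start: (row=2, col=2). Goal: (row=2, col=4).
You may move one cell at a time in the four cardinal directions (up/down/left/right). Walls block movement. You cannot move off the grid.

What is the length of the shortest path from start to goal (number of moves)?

BFS from (row=2, col=2) until reaching (row=2, col=4):
  Distance 0: (row=2, col=2)
  Distance 1: (row=1, col=2), (row=2, col=1), (row=2, col=3), (row=3, col=2)
  Distance 2: (row=0, col=2), (row=1, col=1), (row=1, col=3), (row=2, col=0), (row=2, col=4), (row=3, col=1), (row=3, col=3)  <- goal reached here
One shortest path (2 moves): (row=2, col=2) -> (row=2, col=3) -> (row=2, col=4)

Answer: Shortest path length: 2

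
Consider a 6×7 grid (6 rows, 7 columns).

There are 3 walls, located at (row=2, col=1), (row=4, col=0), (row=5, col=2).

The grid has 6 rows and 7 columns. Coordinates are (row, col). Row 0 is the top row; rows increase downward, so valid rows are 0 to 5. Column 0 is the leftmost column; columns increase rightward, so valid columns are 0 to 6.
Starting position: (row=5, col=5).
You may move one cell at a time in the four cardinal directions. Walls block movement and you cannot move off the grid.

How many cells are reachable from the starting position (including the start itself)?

BFS flood-fill from (row=5, col=5):
  Distance 0: (row=5, col=5)
  Distance 1: (row=4, col=5), (row=5, col=4), (row=5, col=6)
  Distance 2: (row=3, col=5), (row=4, col=4), (row=4, col=6), (row=5, col=3)
  Distance 3: (row=2, col=5), (row=3, col=4), (row=3, col=6), (row=4, col=3)
  Distance 4: (row=1, col=5), (row=2, col=4), (row=2, col=6), (row=3, col=3), (row=4, col=2)
  Distance 5: (row=0, col=5), (row=1, col=4), (row=1, col=6), (row=2, col=3), (row=3, col=2), (row=4, col=1)
  Distance 6: (row=0, col=4), (row=0, col=6), (row=1, col=3), (row=2, col=2), (row=3, col=1), (row=5, col=1)
  Distance 7: (row=0, col=3), (row=1, col=2), (row=3, col=0), (row=5, col=0)
  Distance 8: (row=0, col=2), (row=1, col=1), (row=2, col=0)
  Distance 9: (row=0, col=1), (row=1, col=0)
  Distance 10: (row=0, col=0)
Total reachable: 39 (grid has 39 open cells total)

Answer: Reachable cells: 39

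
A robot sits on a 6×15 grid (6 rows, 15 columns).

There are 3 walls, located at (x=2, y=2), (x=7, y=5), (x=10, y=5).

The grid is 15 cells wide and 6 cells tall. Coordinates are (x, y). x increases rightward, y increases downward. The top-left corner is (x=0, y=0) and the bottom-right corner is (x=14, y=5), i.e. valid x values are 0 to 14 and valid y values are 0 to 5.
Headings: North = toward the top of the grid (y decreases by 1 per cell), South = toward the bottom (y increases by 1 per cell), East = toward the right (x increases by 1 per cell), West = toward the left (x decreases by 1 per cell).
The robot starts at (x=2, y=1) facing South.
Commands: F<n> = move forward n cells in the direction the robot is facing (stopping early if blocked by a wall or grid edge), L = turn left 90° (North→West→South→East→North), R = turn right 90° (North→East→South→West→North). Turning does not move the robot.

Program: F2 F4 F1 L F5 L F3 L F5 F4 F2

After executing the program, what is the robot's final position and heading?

Answer: Final position: (x=0, y=0), facing West

Derivation:
Start: (x=2, y=1), facing South
  F2: move forward 0/2 (blocked), now at (x=2, y=1)
  F4: move forward 0/4 (blocked), now at (x=2, y=1)
  F1: move forward 0/1 (blocked), now at (x=2, y=1)
  L: turn left, now facing East
  F5: move forward 5, now at (x=7, y=1)
  L: turn left, now facing North
  F3: move forward 1/3 (blocked), now at (x=7, y=0)
  L: turn left, now facing West
  F5: move forward 5, now at (x=2, y=0)
  F4: move forward 2/4 (blocked), now at (x=0, y=0)
  F2: move forward 0/2 (blocked), now at (x=0, y=0)
Final: (x=0, y=0), facing West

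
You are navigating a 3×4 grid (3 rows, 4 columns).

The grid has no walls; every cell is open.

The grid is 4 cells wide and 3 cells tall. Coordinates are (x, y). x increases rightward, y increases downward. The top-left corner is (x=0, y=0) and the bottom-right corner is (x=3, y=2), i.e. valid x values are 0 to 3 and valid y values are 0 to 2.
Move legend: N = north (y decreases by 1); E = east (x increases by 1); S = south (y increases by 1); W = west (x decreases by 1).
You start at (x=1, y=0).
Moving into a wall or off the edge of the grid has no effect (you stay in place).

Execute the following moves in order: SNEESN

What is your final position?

Answer: Final position: (x=3, y=0)

Derivation:
Start: (x=1, y=0)
  S (south): (x=1, y=0) -> (x=1, y=1)
  N (north): (x=1, y=1) -> (x=1, y=0)
  E (east): (x=1, y=0) -> (x=2, y=0)
  E (east): (x=2, y=0) -> (x=3, y=0)
  S (south): (x=3, y=0) -> (x=3, y=1)
  N (north): (x=3, y=1) -> (x=3, y=0)
Final: (x=3, y=0)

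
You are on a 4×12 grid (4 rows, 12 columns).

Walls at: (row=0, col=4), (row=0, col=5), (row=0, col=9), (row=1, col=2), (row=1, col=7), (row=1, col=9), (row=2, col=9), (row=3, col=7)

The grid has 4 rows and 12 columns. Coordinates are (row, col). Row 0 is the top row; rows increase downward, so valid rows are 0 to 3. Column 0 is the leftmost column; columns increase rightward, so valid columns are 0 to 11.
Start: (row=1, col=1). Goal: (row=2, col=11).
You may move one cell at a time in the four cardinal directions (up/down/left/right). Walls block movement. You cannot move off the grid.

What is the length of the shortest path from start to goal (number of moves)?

Answer: Shortest path length: 13

Derivation:
BFS from (row=1, col=1) until reaching (row=2, col=11):
  Distance 0: (row=1, col=1)
  Distance 1: (row=0, col=1), (row=1, col=0), (row=2, col=1)
  Distance 2: (row=0, col=0), (row=0, col=2), (row=2, col=0), (row=2, col=2), (row=3, col=1)
  Distance 3: (row=0, col=3), (row=2, col=3), (row=3, col=0), (row=3, col=2)
  Distance 4: (row=1, col=3), (row=2, col=4), (row=3, col=3)
  Distance 5: (row=1, col=4), (row=2, col=5), (row=3, col=4)
  Distance 6: (row=1, col=5), (row=2, col=6), (row=3, col=5)
  Distance 7: (row=1, col=6), (row=2, col=7), (row=3, col=6)
  Distance 8: (row=0, col=6), (row=2, col=8)
  Distance 9: (row=0, col=7), (row=1, col=8), (row=3, col=8)
  Distance 10: (row=0, col=8), (row=3, col=9)
  Distance 11: (row=3, col=10)
  Distance 12: (row=2, col=10), (row=3, col=11)
  Distance 13: (row=1, col=10), (row=2, col=11)  <- goal reached here
One shortest path (13 moves): (row=1, col=1) -> (row=2, col=1) -> (row=2, col=2) -> (row=2, col=3) -> (row=2, col=4) -> (row=2, col=5) -> (row=2, col=6) -> (row=2, col=7) -> (row=2, col=8) -> (row=3, col=8) -> (row=3, col=9) -> (row=3, col=10) -> (row=3, col=11) -> (row=2, col=11)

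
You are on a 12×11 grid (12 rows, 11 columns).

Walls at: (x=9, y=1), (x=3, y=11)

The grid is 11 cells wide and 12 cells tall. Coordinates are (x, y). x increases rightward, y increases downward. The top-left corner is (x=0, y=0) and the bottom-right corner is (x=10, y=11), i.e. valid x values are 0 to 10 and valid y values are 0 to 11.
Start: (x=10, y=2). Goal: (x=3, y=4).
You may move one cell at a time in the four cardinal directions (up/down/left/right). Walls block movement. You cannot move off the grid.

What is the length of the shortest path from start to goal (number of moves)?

BFS from (x=10, y=2) until reaching (x=3, y=4):
  Distance 0: (x=10, y=2)
  Distance 1: (x=10, y=1), (x=9, y=2), (x=10, y=3)
  Distance 2: (x=10, y=0), (x=8, y=2), (x=9, y=3), (x=10, y=4)
  Distance 3: (x=9, y=0), (x=8, y=1), (x=7, y=2), (x=8, y=3), (x=9, y=4), (x=10, y=5)
  Distance 4: (x=8, y=0), (x=7, y=1), (x=6, y=2), (x=7, y=3), (x=8, y=4), (x=9, y=5), (x=10, y=6)
  Distance 5: (x=7, y=0), (x=6, y=1), (x=5, y=2), (x=6, y=3), (x=7, y=4), (x=8, y=5), (x=9, y=6), (x=10, y=7)
  Distance 6: (x=6, y=0), (x=5, y=1), (x=4, y=2), (x=5, y=3), (x=6, y=4), (x=7, y=5), (x=8, y=6), (x=9, y=7), (x=10, y=8)
  Distance 7: (x=5, y=0), (x=4, y=1), (x=3, y=2), (x=4, y=3), (x=5, y=4), (x=6, y=5), (x=7, y=6), (x=8, y=7), (x=9, y=8), (x=10, y=9)
  Distance 8: (x=4, y=0), (x=3, y=1), (x=2, y=2), (x=3, y=3), (x=4, y=4), (x=5, y=5), (x=6, y=6), (x=7, y=7), (x=8, y=8), (x=9, y=9), (x=10, y=10)
  Distance 9: (x=3, y=0), (x=2, y=1), (x=1, y=2), (x=2, y=3), (x=3, y=4), (x=4, y=5), (x=5, y=6), (x=6, y=7), (x=7, y=8), (x=8, y=9), (x=9, y=10), (x=10, y=11)  <- goal reached here
One shortest path (9 moves): (x=10, y=2) -> (x=9, y=2) -> (x=8, y=2) -> (x=7, y=2) -> (x=6, y=2) -> (x=5, y=2) -> (x=4, y=2) -> (x=3, y=2) -> (x=3, y=3) -> (x=3, y=4)

Answer: Shortest path length: 9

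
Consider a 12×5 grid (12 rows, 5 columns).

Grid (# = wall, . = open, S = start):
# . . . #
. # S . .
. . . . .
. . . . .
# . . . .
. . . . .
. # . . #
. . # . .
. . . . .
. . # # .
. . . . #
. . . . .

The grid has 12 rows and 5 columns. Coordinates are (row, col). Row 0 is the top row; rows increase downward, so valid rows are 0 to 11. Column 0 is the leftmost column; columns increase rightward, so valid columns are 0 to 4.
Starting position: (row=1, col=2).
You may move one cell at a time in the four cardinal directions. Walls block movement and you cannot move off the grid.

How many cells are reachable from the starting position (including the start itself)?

BFS flood-fill from (row=1, col=2):
  Distance 0: (row=1, col=2)
  Distance 1: (row=0, col=2), (row=1, col=3), (row=2, col=2)
  Distance 2: (row=0, col=1), (row=0, col=3), (row=1, col=4), (row=2, col=1), (row=2, col=3), (row=3, col=2)
  Distance 3: (row=2, col=0), (row=2, col=4), (row=3, col=1), (row=3, col=3), (row=4, col=2)
  Distance 4: (row=1, col=0), (row=3, col=0), (row=3, col=4), (row=4, col=1), (row=4, col=3), (row=5, col=2)
  Distance 5: (row=4, col=4), (row=5, col=1), (row=5, col=3), (row=6, col=2)
  Distance 6: (row=5, col=0), (row=5, col=4), (row=6, col=3)
  Distance 7: (row=6, col=0), (row=7, col=3)
  Distance 8: (row=7, col=0), (row=7, col=4), (row=8, col=3)
  Distance 9: (row=7, col=1), (row=8, col=0), (row=8, col=2), (row=8, col=4)
  Distance 10: (row=8, col=1), (row=9, col=0), (row=9, col=4)
  Distance 11: (row=9, col=1), (row=10, col=0)
  Distance 12: (row=10, col=1), (row=11, col=0)
  Distance 13: (row=10, col=2), (row=11, col=1)
  Distance 14: (row=10, col=3), (row=11, col=2)
  Distance 15: (row=11, col=3)
  Distance 16: (row=11, col=4)
Total reachable: 50 (grid has 50 open cells total)

Answer: Reachable cells: 50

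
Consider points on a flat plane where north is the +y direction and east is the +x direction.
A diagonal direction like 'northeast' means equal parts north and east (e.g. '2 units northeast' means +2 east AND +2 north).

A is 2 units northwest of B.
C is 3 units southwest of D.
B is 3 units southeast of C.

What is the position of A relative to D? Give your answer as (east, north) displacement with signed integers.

Place D at the origin (east=0, north=0).
  C is 3 units southwest of D: delta (east=-3, north=-3); C at (east=-3, north=-3).
  B is 3 units southeast of C: delta (east=+3, north=-3); B at (east=0, north=-6).
  A is 2 units northwest of B: delta (east=-2, north=+2); A at (east=-2, north=-4).
Therefore A relative to D: (east=-2, north=-4).

Answer: A is at (east=-2, north=-4) relative to D.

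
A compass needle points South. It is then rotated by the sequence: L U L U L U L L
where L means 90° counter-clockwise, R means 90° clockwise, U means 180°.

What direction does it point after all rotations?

Answer: Final heading: West

Derivation:
Start: South
  L (left (90° counter-clockwise)) -> East
  U (U-turn (180°)) -> West
  L (left (90° counter-clockwise)) -> South
  U (U-turn (180°)) -> North
  L (left (90° counter-clockwise)) -> West
  U (U-turn (180°)) -> East
  L (left (90° counter-clockwise)) -> North
  L (left (90° counter-clockwise)) -> West
Final: West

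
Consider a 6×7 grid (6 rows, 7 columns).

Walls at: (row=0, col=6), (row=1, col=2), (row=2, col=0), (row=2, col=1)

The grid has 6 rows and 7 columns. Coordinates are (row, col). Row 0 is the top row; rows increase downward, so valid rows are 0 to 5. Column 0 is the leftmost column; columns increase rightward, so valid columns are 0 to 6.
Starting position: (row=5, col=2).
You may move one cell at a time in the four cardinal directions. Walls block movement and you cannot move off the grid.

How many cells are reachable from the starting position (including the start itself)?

Answer: Reachable cells: 38

Derivation:
BFS flood-fill from (row=5, col=2):
  Distance 0: (row=5, col=2)
  Distance 1: (row=4, col=2), (row=5, col=1), (row=5, col=3)
  Distance 2: (row=3, col=2), (row=4, col=1), (row=4, col=3), (row=5, col=0), (row=5, col=4)
  Distance 3: (row=2, col=2), (row=3, col=1), (row=3, col=3), (row=4, col=0), (row=4, col=4), (row=5, col=5)
  Distance 4: (row=2, col=3), (row=3, col=0), (row=3, col=4), (row=4, col=5), (row=5, col=6)
  Distance 5: (row=1, col=3), (row=2, col=4), (row=3, col=5), (row=4, col=6)
  Distance 6: (row=0, col=3), (row=1, col=4), (row=2, col=5), (row=3, col=6)
  Distance 7: (row=0, col=2), (row=0, col=4), (row=1, col=5), (row=2, col=6)
  Distance 8: (row=0, col=1), (row=0, col=5), (row=1, col=6)
  Distance 9: (row=0, col=0), (row=1, col=1)
  Distance 10: (row=1, col=0)
Total reachable: 38 (grid has 38 open cells total)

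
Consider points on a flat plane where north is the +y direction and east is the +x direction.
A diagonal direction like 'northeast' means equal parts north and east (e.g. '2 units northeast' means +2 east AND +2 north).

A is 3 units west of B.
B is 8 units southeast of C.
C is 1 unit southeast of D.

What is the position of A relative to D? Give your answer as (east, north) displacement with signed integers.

Answer: A is at (east=6, north=-9) relative to D.

Derivation:
Place D at the origin (east=0, north=0).
  C is 1 unit southeast of D: delta (east=+1, north=-1); C at (east=1, north=-1).
  B is 8 units southeast of C: delta (east=+8, north=-8); B at (east=9, north=-9).
  A is 3 units west of B: delta (east=-3, north=+0); A at (east=6, north=-9).
Therefore A relative to D: (east=6, north=-9).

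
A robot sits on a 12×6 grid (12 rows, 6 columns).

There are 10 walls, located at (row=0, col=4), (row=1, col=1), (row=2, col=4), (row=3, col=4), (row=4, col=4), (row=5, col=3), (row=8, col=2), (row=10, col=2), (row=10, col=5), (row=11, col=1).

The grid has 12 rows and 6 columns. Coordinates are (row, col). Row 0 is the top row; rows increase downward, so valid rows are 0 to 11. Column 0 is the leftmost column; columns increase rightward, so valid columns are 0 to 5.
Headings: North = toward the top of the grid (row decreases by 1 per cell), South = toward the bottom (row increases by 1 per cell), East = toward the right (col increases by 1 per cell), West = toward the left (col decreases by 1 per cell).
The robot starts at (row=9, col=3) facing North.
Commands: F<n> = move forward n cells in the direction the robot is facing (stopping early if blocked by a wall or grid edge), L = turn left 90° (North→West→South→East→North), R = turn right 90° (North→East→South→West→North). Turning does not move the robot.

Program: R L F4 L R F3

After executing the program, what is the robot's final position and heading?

Start: (row=9, col=3), facing North
  R: turn right, now facing East
  L: turn left, now facing North
  F4: move forward 3/4 (blocked), now at (row=6, col=3)
  L: turn left, now facing West
  R: turn right, now facing North
  F3: move forward 0/3 (blocked), now at (row=6, col=3)
Final: (row=6, col=3), facing North

Answer: Final position: (row=6, col=3), facing North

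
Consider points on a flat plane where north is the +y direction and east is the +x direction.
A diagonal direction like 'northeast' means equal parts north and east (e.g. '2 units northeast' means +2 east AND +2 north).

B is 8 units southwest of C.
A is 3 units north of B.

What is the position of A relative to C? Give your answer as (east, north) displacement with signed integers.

Answer: A is at (east=-8, north=-5) relative to C.

Derivation:
Place C at the origin (east=0, north=0).
  B is 8 units southwest of C: delta (east=-8, north=-8); B at (east=-8, north=-8).
  A is 3 units north of B: delta (east=+0, north=+3); A at (east=-8, north=-5).
Therefore A relative to C: (east=-8, north=-5).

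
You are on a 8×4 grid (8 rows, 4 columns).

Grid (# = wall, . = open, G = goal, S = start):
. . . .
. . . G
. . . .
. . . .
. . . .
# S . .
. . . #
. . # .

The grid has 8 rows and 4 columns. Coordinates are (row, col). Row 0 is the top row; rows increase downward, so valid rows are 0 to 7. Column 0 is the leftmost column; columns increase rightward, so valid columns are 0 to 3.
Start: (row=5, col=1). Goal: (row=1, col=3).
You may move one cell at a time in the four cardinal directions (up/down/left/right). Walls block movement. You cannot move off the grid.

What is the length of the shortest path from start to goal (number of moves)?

BFS from (row=5, col=1) until reaching (row=1, col=3):
  Distance 0: (row=5, col=1)
  Distance 1: (row=4, col=1), (row=5, col=2), (row=6, col=1)
  Distance 2: (row=3, col=1), (row=4, col=0), (row=4, col=2), (row=5, col=3), (row=6, col=0), (row=6, col=2), (row=7, col=1)
  Distance 3: (row=2, col=1), (row=3, col=0), (row=3, col=2), (row=4, col=3), (row=7, col=0)
  Distance 4: (row=1, col=1), (row=2, col=0), (row=2, col=2), (row=3, col=3)
  Distance 5: (row=0, col=1), (row=1, col=0), (row=1, col=2), (row=2, col=3)
  Distance 6: (row=0, col=0), (row=0, col=2), (row=1, col=3)  <- goal reached here
One shortest path (6 moves): (row=5, col=1) -> (row=5, col=2) -> (row=5, col=3) -> (row=4, col=3) -> (row=3, col=3) -> (row=2, col=3) -> (row=1, col=3)

Answer: Shortest path length: 6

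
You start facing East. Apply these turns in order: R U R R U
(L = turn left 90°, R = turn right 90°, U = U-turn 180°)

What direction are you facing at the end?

Start: East
  R (right (90° clockwise)) -> South
  U (U-turn (180°)) -> North
  R (right (90° clockwise)) -> East
  R (right (90° clockwise)) -> South
  U (U-turn (180°)) -> North
Final: North

Answer: Final heading: North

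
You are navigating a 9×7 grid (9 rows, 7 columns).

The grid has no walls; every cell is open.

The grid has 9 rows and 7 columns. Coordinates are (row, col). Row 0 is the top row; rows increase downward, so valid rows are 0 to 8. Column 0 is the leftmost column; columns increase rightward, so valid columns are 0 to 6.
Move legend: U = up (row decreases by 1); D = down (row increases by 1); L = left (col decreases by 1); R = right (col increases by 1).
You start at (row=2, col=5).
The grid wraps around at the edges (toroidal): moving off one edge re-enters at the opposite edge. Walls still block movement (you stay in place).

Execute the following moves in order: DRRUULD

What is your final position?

Answer: Final position: (row=2, col=6)

Derivation:
Start: (row=2, col=5)
  D (down): (row=2, col=5) -> (row=3, col=5)
  R (right): (row=3, col=5) -> (row=3, col=6)
  R (right): (row=3, col=6) -> (row=3, col=0)
  U (up): (row=3, col=0) -> (row=2, col=0)
  U (up): (row=2, col=0) -> (row=1, col=0)
  L (left): (row=1, col=0) -> (row=1, col=6)
  D (down): (row=1, col=6) -> (row=2, col=6)
Final: (row=2, col=6)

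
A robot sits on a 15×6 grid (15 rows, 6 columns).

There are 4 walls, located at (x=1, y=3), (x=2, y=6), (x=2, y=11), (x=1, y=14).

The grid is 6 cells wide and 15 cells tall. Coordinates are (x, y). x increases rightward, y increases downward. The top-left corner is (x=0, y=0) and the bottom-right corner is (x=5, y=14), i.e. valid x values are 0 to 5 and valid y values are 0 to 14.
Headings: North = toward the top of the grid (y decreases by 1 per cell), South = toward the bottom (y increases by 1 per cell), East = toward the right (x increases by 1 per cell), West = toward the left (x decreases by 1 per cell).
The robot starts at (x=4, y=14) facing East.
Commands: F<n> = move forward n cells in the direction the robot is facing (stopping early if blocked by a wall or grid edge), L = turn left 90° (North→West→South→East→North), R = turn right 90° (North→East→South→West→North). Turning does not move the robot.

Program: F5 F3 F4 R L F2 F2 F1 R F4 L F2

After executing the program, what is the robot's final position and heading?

Answer: Final position: (x=5, y=14), facing East

Derivation:
Start: (x=4, y=14), facing East
  F5: move forward 1/5 (blocked), now at (x=5, y=14)
  F3: move forward 0/3 (blocked), now at (x=5, y=14)
  F4: move forward 0/4 (blocked), now at (x=5, y=14)
  R: turn right, now facing South
  L: turn left, now facing East
  F2: move forward 0/2 (blocked), now at (x=5, y=14)
  F2: move forward 0/2 (blocked), now at (x=5, y=14)
  F1: move forward 0/1 (blocked), now at (x=5, y=14)
  R: turn right, now facing South
  F4: move forward 0/4 (blocked), now at (x=5, y=14)
  L: turn left, now facing East
  F2: move forward 0/2 (blocked), now at (x=5, y=14)
Final: (x=5, y=14), facing East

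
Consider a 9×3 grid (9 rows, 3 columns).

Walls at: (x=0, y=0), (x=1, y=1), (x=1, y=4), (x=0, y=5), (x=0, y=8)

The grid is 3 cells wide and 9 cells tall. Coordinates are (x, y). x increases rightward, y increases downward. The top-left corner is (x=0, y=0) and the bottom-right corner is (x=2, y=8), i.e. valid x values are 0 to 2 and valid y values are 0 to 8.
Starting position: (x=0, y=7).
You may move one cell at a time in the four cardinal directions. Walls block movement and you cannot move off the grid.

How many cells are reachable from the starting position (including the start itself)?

BFS flood-fill from (x=0, y=7):
  Distance 0: (x=0, y=7)
  Distance 1: (x=0, y=6), (x=1, y=7)
  Distance 2: (x=1, y=6), (x=2, y=7), (x=1, y=8)
  Distance 3: (x=1, y=5), (x=2, y=6), (x=2, y=8)
  Distance 4: (x=2, y=5)
  Distance 5: (x=2, y=4)
  Distance 6: (x=2, y=3)
  Distance 7: (x=2, y=2), (x=1, y=3)
  Distance 8: (x=2, y=1), (x=1, y=2), (x=0, y=3)
  Distance 9: (x=2, y=0), (x=0, y=2), (x=0, y=4)
  Distance 10: (x=1, y=0), (x=0, y=1)
Total reachable: 22 (grid has 22 open cells total)

Answer: Reachable cells: 22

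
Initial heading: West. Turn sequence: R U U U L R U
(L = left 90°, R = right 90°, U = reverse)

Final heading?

Answer: Final heading: North

Derivation:
Start: West
  R (right (90° clockwise)) -> North
  U (U-turn (180°)) -> South
  U (U-turn (180°)) -> North
  U (U-turn (180°)) -> South
  L (left (90° counter-clockwise)) -> East
  R (right (90° clockwise)) -> South
  U (U-turn (180°)) -> North
Final: North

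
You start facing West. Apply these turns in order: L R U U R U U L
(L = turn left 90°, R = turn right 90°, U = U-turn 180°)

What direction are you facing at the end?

Start: West
  L (left (90° counter-clockwise)) -> South
  R (right (90° clockwise)) -> West
  U (U-turn (180°)) -> East
  U (U-turn (180°)) -> West
  R (right (90° clockwise)) -> North
  U (U-turn (180°)) -> South
  U (U-turn (180°)) -> North
  L (left (90° counter-clockwise)) -> West
Final: West

Answer: Final heading: West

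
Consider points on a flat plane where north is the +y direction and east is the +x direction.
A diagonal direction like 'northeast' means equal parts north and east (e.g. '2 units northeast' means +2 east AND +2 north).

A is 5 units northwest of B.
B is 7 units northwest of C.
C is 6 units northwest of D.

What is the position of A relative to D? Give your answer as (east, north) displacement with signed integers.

Answer: A is at (east=-18, north=18) relative to D.

Derivation:
Place D at the origin (east=0, north=0).
  C is 6 units northwest of D: delta (east=-6, north=+6); C at (east=-6, north=6).
  B is 7 units northwest of C: delta (east=-7, north=+7); B at (east=-13, north=13).
  A is 5 units northwest of B: delta (east=-5, north=+5); A at (east=-18, north=18).
Therefore A relative to D: (east=-18, north=18).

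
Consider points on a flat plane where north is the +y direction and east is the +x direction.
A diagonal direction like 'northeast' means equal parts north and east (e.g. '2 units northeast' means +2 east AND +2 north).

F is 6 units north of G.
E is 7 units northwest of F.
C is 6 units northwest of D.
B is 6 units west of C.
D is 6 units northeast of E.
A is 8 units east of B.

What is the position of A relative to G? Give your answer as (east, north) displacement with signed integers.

Answer: A is at (east=-5, north=25) relative to G.

Derivation:
Place G at the origin (east=0, north=0).
  F is 6 units north of G: delta (east=+0, north=+6); F at (east=0, north=6).
  E is 7 units northwest of F: delta (east=-7, north=+7); E at (east=-7, north=13).
  D is 6 units northeast of E: delta (east=+6, north=+6); D at (east=-1, north=19).
  C is 6 units northwest of D: delta (east=-6, north=+6); C at (east=-7, north=25).
  B is 6 units west of C: delta (east=-6, north=+0); B at (east=-13, north=25).
  A is 8 units east of B: delta (east=+8, north=+0); A at (east=-5, north=25).
Therefore A relative to G: (east=-5, north=25).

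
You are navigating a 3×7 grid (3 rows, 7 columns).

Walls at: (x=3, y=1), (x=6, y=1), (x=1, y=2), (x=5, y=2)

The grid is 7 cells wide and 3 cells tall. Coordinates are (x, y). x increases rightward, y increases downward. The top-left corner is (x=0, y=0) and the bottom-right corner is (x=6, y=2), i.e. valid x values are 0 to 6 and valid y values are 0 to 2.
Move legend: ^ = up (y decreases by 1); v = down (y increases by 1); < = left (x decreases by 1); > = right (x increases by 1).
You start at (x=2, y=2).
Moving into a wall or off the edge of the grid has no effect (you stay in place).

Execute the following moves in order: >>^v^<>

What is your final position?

Start: (x=2, y=2)
  > (right): (x=2, y=2) -> (x=3, y=2)
  > (right): (x=3, y=2) -> (x=4, y=2)
  ^ (up): (x=4, y=2) -> (x=4, y=1)
  v (down): (x=4, y=1) -> (x=4, y=2)
  ^ (up): (x=4, y=2) -> (x=4, y=1)
  < (left): blocked, stay at (x=4, y=1)
  > (right): (x=4, y=1) -> (x=5, y=1)
Final: (x=5, y=1)

Answer: Final position: (x=5, y=1)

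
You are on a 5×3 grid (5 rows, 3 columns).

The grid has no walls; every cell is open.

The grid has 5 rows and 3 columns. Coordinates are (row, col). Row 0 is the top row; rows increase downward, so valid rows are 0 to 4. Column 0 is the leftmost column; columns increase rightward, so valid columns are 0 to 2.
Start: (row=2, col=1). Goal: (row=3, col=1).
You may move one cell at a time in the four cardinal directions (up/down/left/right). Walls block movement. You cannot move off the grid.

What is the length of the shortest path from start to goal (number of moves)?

BFS from (row=2, col=1) until reaching (row=3, col=1):
  Distance 0: (row=2, col=1)
  Distance 1: (row=1, col=1), (row=2, col=0), (row=2, col=2), (row=3, col=1)  <- goal reached here
One shortest path (1 moves): (row=2, col=1) -> (row=3, col=1)

Answer: Shortest path length: 1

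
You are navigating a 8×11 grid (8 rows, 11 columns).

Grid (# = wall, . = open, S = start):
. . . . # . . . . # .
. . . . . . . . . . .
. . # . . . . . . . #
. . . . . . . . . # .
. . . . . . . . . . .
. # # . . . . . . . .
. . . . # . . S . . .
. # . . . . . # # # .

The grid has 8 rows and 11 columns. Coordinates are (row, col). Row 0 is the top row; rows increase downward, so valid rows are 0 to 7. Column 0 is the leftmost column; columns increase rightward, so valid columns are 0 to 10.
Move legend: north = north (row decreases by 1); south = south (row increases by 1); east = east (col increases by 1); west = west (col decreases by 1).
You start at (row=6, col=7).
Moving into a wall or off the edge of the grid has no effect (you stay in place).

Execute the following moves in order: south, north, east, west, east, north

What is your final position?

Answer: Final position: (row=4, col=8)

Derivation:
Start: (row=6, col=7)
  south (south): blocked, stay at (row=6, col=7)
  north (north): (row=6, col=7) -> (row=5, col=7)
  east (east): (row=5, col=7) -> (row=5, col=8)
  west (west): (row=5, col=8) -> (row=5, col=7)
  east (east): (row=5, col=7) -> (row=5, col=8)
  north (north): (row=5, col=8) -> (row=4, col=8)
Final: (row=4, col=8)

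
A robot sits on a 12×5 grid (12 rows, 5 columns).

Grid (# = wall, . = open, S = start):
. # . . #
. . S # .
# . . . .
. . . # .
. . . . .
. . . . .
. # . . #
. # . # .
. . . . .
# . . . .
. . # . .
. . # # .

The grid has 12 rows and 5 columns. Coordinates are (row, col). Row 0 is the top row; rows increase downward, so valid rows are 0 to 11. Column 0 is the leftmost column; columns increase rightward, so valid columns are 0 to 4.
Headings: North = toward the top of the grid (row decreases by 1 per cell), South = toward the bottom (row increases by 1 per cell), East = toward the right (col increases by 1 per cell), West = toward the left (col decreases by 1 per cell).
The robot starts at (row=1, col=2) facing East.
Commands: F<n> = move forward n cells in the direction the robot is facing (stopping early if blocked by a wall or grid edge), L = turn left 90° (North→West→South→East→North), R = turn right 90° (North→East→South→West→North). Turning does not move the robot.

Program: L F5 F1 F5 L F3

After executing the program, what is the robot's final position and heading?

Start: (row=1, col=2), facing East
  L: turn left, now facing North
  F5: move forward 1/5 (blocked), now at (row=0, col=2)
  F1: move forward 0/1 (blocked), now at (row=0, col=2)
  F5: move forward 0/5 (blocked), now at (row=0, col=2)
  L: turn left, now facing West
  F3: move forward 0/3 (blocked), now at (row=0, col=2)
Final: (row=0, col=2), facing West

Answer: Final position: (row=0, col=2), facing West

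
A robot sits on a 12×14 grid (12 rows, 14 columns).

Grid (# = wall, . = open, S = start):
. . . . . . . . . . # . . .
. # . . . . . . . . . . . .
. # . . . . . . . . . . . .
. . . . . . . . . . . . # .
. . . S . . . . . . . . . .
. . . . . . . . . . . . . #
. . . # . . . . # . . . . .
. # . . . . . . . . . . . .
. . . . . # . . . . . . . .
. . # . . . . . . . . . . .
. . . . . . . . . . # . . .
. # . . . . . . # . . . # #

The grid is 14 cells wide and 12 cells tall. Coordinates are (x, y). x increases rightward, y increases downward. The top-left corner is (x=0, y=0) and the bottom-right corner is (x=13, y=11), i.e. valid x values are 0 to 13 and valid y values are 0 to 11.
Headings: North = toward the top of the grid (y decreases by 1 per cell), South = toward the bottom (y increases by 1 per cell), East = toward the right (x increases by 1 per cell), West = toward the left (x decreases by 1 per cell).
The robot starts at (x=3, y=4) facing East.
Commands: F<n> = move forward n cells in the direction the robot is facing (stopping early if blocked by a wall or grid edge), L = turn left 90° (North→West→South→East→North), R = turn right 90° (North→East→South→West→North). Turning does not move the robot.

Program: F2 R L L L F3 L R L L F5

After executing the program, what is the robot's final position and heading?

Start: (x=3, y=4), facing East
  F2: move forward 2, now at (x=5, y=4)
  R: turn right, now facing South
  L: turn left, now facing East
  L: turn left, now facing North
  L: turn left, now facing West
  F3: move forward 3, now at (x=2, y=4)
  L: turn left, now facing South
  R: turn right, now facing West
  L: turn left, now facing South
  L: turn left, now facing East
  F5: move forward 5, now at (x=7, y=4)
Final: (x=7, y=4), facing East

Answer: Final position: (x=7, y=4), facing East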